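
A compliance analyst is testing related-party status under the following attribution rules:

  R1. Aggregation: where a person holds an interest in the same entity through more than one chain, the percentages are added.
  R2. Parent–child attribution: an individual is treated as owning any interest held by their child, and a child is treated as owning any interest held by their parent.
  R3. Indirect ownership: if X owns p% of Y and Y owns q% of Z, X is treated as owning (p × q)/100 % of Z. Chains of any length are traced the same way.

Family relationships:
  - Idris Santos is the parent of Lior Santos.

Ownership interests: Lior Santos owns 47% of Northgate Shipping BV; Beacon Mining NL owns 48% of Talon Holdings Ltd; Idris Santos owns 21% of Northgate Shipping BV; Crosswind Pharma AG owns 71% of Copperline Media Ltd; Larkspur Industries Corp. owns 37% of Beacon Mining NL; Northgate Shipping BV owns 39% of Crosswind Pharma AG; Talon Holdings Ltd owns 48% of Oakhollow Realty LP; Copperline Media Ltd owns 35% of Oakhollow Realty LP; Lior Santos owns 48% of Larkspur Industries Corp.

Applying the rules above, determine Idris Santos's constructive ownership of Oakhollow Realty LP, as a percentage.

By parent–child attribution (R2), Idris Santos is treated as also owning Lior Santos's interest in Northgate Shipping BV, giving 21% + 47% = 68%.
By parent–child attribution (R2), Idris Santos is treated as owning Lior Santos's 48% interest in Larkspur Industries Corp.
Chain via Northgate Shipping BV → Crosswind Pharma AG → Copperline Media Ltd (R3): 68% × 39% × 71% × 35% = 6.59022% of Oakhollow Realty LP.
Chain via Larkspur Industries Corp. → Beacon Mining NL → Talon Holdings Ltd (R3): 48% × 37% × 48% × 48% = 4.091904% of Oakhollow Realty LP.
Aggregating (R1): 6.59022% + 4.091904% = 10.682124%.

10.682124%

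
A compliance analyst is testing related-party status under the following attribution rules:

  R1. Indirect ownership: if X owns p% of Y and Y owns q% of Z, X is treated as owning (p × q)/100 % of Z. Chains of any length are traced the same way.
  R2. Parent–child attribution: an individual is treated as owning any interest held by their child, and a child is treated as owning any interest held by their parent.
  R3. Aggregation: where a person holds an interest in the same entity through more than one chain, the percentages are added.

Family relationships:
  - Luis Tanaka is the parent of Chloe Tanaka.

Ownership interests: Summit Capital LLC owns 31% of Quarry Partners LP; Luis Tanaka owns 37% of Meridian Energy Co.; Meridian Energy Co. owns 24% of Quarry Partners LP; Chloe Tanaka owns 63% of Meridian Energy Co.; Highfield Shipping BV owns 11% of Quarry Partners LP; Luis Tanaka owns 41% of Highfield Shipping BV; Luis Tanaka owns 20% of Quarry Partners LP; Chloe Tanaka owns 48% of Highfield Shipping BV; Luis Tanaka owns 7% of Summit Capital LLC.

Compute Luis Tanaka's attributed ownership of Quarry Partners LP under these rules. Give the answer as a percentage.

By parent–child attribution (R2), Luis Tanaka is treated as also owning Chloe Tanaka's interest in Meridian Energy Co, giving 37% + 63% = 100%.
By parent–child attribution (R2), Luis Tanaka is treated as also owning Chloe Tanaka's interest in Highfield Shipping BV, giving 41% + 48% = 89%.
Chain via Meridian Energy Co. (R1): 100% × 24% = 24% of Quarry Partners LP.
Chain via Highfield Shipping BV (R1): 89% × 11% = 9.79% of Quarry Partners LP.
Chain via Summit Capital LLC (R1): 7% × 31% = 2.17% of Quarry Partners LP.
Direct interest in Quarry Partners LP: 20%.
Aggregating (R3): 24% + 9.79% + 2.17% + 20% = 55.96%.

55.96%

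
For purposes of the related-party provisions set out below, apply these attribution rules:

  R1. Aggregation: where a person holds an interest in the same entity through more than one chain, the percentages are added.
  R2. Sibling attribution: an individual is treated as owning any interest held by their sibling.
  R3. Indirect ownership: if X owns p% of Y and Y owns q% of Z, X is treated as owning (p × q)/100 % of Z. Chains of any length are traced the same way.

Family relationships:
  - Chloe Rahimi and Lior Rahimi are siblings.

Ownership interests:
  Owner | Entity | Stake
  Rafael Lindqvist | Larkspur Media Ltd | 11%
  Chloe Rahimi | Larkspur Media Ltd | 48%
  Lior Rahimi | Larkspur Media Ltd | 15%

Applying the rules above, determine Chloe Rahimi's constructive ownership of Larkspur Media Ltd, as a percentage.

63%

By sibling attribution (R2), Chloe Rahimi is treated as also owning Lior Rahimi's interest in Larkspur Media Ltd, giving 48% + 15% = 63%.
Direct interest in Larkspur Media Ltd: 63%.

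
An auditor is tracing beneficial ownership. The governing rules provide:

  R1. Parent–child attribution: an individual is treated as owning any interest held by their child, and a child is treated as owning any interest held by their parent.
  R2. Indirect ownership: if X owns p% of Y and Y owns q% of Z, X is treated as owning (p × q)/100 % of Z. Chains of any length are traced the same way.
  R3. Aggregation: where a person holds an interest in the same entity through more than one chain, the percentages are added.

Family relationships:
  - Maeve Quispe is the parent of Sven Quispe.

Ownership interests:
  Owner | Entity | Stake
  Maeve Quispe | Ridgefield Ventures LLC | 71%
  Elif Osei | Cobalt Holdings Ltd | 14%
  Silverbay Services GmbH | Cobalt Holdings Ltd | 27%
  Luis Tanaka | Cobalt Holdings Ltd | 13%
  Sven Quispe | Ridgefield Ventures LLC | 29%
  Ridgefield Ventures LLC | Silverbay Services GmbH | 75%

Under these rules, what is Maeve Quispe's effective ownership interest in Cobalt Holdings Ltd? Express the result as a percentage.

20.25%

By parent–child attribution (R1), Maeve Quispe is treated as also owning Sven Quispe's interest in Ridgefield Ventures LLC, giving 71% + 29% = 100%.
Chain via Ridgefield Ventures LLC → Silverbay Services GmbH (R2): 100% × 75% × 27% = 20.25% of Cobalt Holdings Ltd.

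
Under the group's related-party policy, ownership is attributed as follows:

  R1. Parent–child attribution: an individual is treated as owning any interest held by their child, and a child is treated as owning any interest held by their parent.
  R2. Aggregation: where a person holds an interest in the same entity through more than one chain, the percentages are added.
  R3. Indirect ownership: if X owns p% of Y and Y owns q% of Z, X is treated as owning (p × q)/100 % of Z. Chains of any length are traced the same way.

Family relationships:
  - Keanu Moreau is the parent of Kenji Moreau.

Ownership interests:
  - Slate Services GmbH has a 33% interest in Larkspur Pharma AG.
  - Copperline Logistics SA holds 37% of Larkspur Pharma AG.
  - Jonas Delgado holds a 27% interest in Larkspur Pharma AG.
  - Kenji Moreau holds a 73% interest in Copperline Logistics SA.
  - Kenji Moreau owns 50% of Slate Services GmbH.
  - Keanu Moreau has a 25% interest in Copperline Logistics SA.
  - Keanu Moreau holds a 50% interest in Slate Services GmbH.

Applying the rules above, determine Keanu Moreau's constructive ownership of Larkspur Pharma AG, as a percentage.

By parent–child attribution (R1), Keanu Moreau is treated as also owning Kenji Moreau's interest in Copperline Logistics SA, giving 25% + 73% = 98%.
By parent–child attribution (R1), Keanu Moreau is treated as also owning Kenji Moreau's interest in Slate Services GmbH, giving 50% + 50% = 100%.
Chain via Copperline Logistics SA (R3): 98% × 37% = 36.26% of Larkspur Pharma AG.
Chain via Slate Services GmbH (R3): 100% × 33% = 33% of Larkspur Pharma AG.
Aggregating (R2): 36.26% + 33% = 69.26%.

69.26%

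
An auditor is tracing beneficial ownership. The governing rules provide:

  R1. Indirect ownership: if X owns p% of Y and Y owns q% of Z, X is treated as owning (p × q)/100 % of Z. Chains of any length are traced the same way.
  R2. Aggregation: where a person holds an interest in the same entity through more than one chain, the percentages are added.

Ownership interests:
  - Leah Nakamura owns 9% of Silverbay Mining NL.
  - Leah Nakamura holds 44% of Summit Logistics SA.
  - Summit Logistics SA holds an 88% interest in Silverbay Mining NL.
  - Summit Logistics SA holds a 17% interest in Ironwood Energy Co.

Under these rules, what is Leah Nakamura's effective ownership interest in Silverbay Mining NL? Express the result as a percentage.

47.72%

Chain via Summit Logistics SA (R1): 44% × 88% = 38.72% of Silverbay Mining NL.
Direct interest in Silverbay Mining NL: 9%.
Aggregating (R2): 38.72% + 9% = 47.72%.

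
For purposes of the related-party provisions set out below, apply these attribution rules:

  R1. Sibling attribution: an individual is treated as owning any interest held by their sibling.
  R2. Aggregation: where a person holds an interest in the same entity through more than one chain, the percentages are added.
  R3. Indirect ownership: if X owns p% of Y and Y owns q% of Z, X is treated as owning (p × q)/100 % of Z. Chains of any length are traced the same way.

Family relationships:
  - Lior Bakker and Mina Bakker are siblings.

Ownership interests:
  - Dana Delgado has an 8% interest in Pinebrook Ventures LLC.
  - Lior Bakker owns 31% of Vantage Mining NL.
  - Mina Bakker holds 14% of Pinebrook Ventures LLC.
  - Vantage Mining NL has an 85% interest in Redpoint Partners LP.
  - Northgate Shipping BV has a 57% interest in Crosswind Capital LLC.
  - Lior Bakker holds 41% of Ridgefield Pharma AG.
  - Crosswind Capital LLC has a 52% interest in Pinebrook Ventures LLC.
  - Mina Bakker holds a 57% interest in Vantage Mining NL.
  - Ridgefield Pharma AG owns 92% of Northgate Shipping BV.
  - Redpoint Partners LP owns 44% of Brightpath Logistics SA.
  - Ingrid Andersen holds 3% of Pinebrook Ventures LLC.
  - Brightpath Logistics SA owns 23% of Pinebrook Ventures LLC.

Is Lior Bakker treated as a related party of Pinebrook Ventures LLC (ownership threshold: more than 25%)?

By sibling attribution (R1), Lior Bakker is treated as also owning Mina Bakker's interest in Vantage Mining NL, giving 31% + 57% = 88%.
By sibling attribution (R1), Lior Bakker is treated as owning Mina Bakker's 14% interest in Pinebrook Ventures LLC.
Chain via Ridgefield Pharma AG → Northgate Shipping BV → Crosswind Capital LLC (R3): 41% × 92% × 57% × 52% = 11.180208% of Pinebrook Ventures LLC.
Chain via Vantage Mining NL → Redpoint Partners LP → Brightpath Logistics SA (R3): 88% × 85% × 44% × 23% = 7.56976% of Pinebrook Ventures LLC.
Direct interest in Pinebrook Ventures LLC: 14%.
Aggregating (R2): 11.180208% + 7.56976% + 14% = 32.749968%.
32.749968% exceeds the 25% threshold, so Lior is a related party to Pinebrook Ventures LLC.

Yes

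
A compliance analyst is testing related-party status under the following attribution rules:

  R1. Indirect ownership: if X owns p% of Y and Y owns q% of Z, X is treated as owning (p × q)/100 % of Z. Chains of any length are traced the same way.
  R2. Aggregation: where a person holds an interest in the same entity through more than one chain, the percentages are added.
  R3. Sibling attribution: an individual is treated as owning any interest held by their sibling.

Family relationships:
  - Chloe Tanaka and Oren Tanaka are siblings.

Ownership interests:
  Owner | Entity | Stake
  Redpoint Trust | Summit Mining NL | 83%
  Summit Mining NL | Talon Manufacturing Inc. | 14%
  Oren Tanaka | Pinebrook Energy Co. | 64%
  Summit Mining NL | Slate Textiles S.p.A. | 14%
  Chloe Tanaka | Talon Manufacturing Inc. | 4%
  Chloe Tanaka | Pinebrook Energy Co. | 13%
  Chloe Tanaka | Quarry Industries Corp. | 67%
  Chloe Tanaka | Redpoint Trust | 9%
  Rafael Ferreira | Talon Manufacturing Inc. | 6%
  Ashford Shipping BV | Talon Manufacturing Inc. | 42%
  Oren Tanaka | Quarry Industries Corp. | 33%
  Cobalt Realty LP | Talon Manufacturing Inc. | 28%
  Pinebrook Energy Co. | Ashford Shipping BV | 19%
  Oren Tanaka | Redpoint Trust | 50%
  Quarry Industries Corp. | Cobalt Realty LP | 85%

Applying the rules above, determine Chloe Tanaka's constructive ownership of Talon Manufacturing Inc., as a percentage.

40.8004%

By sibling attribution (R3), Chloe Tanaka is treated as also owning Oren Tanaka's interest in Pinebrook Energy Co, giving 13% + 64% = 77%.
By sibling attribution (R3), Chloe Tanaka is treated as also owning Oren Tanaka's interest in Quarry Industries Corp, giving 67% + 33% = 100%.
By sibling attribution (R3), Chloe Tanaka is treated as also owning Oren Tanaka's interest in Redpoint Trust, giving 9% + 50% = 59%.
Chain via Pinebrook Energy Co. → Ashford Shipping BV (R1): 77% × 19% × 42% = 6.1446% of Talon Manufacturing Inc.
Chain via Quarry Industries Corp. → Cobalt Realty LP (R1): 100% × 85% × 28% = 23.8% of Talon Manufacturing Inc.
Chain via Redpoint Trust → Summit Mining NL (R1): 59% × 83% × 14% = 6.8558% of Talon Manufacturing Inc.
Direct interest in Talon Manufacturing Inc: 4%.
Aggregating (R2): 6.1446% + 23.8% + 6.8558% + 4% = 40.8004%.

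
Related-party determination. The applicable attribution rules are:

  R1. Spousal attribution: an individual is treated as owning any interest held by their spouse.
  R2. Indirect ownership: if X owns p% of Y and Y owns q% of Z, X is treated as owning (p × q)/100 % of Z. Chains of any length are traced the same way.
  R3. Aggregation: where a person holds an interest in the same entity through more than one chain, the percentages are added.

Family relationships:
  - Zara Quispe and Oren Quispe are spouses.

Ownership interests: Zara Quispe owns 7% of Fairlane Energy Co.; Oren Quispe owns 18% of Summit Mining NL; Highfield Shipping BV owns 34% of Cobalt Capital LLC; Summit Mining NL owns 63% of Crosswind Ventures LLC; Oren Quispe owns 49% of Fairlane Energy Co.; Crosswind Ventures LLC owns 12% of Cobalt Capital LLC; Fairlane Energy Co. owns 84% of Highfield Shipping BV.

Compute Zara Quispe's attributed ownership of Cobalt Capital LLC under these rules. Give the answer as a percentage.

17.3544%

By spousal attribution (R1), Zara Quispe is treated as also owning Oren Quispe's interest in Fairlane Energy Co, giving 7% + 49% = 56%.
By spousal attribution (R1), Zara Quispe is treated as owning Oren Quispe's 18% interest in Summit Mining NL.
Chain via Fairlane Energy Co. → Highfield Shipping BV (R2): 56% × 84% × 34% = 15.9936% of Cobalt Capital LLC.
Chain via Summit Mining NL → Crosswind Ventures LLC (R2): 18% × 63% × 12% = 1.3608% of Cobalt Capital LLC.
Aggregating (R3): 15.9936% + 1.3608% = 17.3544%.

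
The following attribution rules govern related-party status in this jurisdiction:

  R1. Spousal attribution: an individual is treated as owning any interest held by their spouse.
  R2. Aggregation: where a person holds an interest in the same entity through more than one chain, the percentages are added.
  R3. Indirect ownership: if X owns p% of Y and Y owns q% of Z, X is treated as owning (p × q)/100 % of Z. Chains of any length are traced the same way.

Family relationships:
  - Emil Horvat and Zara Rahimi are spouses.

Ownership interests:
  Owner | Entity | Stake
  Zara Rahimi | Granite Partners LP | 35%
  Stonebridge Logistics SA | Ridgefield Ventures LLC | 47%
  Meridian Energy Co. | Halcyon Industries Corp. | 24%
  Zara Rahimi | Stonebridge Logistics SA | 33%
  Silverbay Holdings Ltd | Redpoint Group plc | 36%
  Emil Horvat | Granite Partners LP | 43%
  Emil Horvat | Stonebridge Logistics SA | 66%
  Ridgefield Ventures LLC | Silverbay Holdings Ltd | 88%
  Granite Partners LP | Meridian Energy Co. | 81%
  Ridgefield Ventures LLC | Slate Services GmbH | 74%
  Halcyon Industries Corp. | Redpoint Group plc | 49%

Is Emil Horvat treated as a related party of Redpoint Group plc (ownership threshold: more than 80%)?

No

By spousal attribution (R1), Emil Horvat is treated as also owning Zara Rahimi's interest in Granite Partners LP, giving 43% + 35% = 78%.
By spousal attribution (R1), Emil Horvat is treated as also owning Zara Rahimi's interest in Stonebridge Logistics SA, giving 66% + 33% = 99%.
Chain via Granite Partners LP → Meridian Energy Co. → Halcyon Industries Corp. (R3): 78% × 81% × 24% × 49% = 7.429968% of Redpoint Group plc.
Chain via Stonebridge Logistics SA → Ridgefield Ventures LLC → Silverbay Holdings Ltd (R3): 99% × 47% × 88% × 36% = 14.740704% of Redpoint Group plc.
Aggregating (R2): 7.429968% + 14.740704% = 22.170672%.
22.170672% does not exceed the 80% threshold, so Emil is not a related party to Redpoint Group plc.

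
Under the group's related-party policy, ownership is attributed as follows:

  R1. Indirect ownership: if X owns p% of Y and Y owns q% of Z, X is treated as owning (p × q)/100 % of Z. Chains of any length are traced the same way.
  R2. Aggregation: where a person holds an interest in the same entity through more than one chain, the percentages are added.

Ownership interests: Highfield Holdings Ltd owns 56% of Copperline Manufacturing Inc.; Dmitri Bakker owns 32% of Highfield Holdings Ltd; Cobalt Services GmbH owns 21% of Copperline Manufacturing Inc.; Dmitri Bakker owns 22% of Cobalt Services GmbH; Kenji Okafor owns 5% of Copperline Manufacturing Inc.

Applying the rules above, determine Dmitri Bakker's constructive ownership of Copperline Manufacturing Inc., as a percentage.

Chain via Cobalt Services GmbH (R1): 22% × 21% = 4.62% of Copperline Manufacturing Inc.
Chain via Highfield Holdings Ltd (R1): 32% × 56% = 17.92% of Copperline Manufacturing Inc.
Aggregating (R2): 4.62% + 17.92% = 22.54%.

22.54%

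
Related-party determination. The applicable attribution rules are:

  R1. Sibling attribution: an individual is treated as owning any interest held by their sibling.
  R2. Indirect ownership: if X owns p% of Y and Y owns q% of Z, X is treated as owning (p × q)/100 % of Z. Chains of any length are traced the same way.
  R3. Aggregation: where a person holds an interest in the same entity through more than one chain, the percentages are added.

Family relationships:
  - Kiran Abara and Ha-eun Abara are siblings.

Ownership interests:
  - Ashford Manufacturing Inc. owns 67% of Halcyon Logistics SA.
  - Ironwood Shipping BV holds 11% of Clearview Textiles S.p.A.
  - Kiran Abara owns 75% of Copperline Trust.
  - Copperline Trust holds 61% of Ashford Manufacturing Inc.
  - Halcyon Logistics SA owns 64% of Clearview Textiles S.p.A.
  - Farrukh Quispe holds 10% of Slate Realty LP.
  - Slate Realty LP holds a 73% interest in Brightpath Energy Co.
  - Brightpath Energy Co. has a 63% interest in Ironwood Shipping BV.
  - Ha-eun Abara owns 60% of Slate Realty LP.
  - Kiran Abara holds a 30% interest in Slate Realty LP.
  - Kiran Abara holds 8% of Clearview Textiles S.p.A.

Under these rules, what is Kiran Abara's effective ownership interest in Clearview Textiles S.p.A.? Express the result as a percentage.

32.17061%

By sibling attribution (R1), Kiran Abara is treated as also owning Ha-eun Abara's interest in Slate Realty LP, giving 30% + 60% = 90%.
Chain via Slate Realty LP → Brightpath Energy Co. → Ironwood Shipping BV (R2): 90% × 73% × 63% × 11% = 4.55301% of Clearview Textiles S.p.A.
Chain via Copperline Trust → Ashford Manufacturing Inc. → Halcyon Logistics SA (R2): 75% × 61% × 67% × 64% = 19.6176% of Clearview Textiles S.p.A.
Direct interest in Clearview Textiles S.p.A: 8%.
Aggregating (R3): 4.55301% + 19.6176% + 8% = 32.17061%.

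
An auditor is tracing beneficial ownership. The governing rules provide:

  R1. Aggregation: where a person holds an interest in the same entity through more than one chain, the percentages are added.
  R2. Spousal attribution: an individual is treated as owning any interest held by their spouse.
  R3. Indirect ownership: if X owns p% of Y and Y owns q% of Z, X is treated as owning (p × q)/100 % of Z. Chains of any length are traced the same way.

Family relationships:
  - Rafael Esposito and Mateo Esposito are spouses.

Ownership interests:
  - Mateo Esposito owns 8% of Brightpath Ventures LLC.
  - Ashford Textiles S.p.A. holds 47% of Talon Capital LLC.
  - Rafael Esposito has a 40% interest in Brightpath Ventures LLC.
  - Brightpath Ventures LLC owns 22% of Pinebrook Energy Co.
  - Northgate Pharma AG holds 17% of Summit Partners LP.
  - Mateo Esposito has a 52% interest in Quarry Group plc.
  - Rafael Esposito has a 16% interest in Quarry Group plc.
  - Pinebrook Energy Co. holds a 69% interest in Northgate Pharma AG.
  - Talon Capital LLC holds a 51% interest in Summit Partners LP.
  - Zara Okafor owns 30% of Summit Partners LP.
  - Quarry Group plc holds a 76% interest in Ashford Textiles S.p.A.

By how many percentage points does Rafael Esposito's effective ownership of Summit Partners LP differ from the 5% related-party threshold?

8.626384

By spousal attribution (R2), Rafael Esposito is treated as also owning Mateo Esposito's interest in Brightpath Ventures LLC, giving 40% + 8% = 48%.
By spousal attribution (R2), Rafael Esposito is treated as also owning Mateo Esposito's interest in Quarry Group plc, giving 16% + 52% = 68%.
Chain via Brightpath Ventures LLC → Pinebrook Energy Co. → Northgate Pharma AG (R3): 48% × 22% × 69% × 17% = 1.238688% of Summit Partners LP.
Chain via Quarry Group plc → Ashford Textiles S.p.A. → Talon Capital LLC (R3): 68% × 76% × 47% × 51% = 12.387696% of Summit Partners LP.
Aggregating (R1): 1.238688% + 12.387696% = 13.626384%.
13.626384% exceeds the 5% threshold by 8.626384 percentage points.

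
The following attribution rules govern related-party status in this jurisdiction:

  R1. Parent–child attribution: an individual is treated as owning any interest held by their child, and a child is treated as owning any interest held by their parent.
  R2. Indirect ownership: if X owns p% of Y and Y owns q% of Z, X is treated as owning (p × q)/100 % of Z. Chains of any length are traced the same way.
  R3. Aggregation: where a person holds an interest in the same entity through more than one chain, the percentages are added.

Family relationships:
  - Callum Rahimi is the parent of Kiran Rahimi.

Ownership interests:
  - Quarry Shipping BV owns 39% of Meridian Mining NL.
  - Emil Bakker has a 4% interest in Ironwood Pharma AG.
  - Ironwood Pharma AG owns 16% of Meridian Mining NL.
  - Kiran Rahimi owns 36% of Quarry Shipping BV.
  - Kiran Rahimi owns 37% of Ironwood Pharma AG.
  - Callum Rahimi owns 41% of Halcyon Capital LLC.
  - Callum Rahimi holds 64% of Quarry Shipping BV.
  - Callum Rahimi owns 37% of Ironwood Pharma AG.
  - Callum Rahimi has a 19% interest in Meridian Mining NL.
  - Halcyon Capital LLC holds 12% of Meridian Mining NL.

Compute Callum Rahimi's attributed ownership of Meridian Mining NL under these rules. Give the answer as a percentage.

74.76%

By parent–child attribution (R1), Callum Rahimi is treated as also owning Kiran Rahimi's interest in Ironwood Pharma AG, giving 37% + 37% = 74%.
By parent–child attribution (R1), Callum Rahimi is treated as also owning Kiran Rahimi's interest in Quarry Shipping BV, giving 64% + 36% = 100%.
Chain via Ironwood Pharma AG (R2): 74% × 16% = 11.84% of Meridian Mining NL.
Chain via Halcyon Capital LLC (R2): 41% × 12% = 4.92% of Meridian Mining NL.
Chain via Quarry Shipping BV (R2): 100% × 39% = 39% of Meridian Mining NL.
Direct interest in Meridian Mining NL: 19%.
Aggregating (R3): 11.84% + 4.92% + 39% + 19% = 74.76%.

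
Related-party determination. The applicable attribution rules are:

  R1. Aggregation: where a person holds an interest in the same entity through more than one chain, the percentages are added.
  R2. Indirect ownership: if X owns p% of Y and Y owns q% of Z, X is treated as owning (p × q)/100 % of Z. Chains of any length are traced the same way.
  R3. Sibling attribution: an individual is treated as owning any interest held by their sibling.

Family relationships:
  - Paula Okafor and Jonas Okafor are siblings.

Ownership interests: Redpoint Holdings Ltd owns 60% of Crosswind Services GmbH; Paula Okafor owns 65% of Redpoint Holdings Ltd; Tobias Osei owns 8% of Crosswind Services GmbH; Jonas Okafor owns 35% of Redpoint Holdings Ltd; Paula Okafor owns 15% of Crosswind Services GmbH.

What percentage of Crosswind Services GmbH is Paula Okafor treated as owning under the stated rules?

75%

By sibling attribution (R3), Paula Okafor is treated as also owning Jonas Okafor's interest in Redpoint Holdings Ltd, giving 65% + 35% = 100%.
Chain via Redpoint Holdings Ltd (R2): 100% × 60% = 60% of Crosswind Services GmbH.
Direct interest in Crosswind Services GmbH: 15%.
Aggregating (R1): 60% + 15% = 75%.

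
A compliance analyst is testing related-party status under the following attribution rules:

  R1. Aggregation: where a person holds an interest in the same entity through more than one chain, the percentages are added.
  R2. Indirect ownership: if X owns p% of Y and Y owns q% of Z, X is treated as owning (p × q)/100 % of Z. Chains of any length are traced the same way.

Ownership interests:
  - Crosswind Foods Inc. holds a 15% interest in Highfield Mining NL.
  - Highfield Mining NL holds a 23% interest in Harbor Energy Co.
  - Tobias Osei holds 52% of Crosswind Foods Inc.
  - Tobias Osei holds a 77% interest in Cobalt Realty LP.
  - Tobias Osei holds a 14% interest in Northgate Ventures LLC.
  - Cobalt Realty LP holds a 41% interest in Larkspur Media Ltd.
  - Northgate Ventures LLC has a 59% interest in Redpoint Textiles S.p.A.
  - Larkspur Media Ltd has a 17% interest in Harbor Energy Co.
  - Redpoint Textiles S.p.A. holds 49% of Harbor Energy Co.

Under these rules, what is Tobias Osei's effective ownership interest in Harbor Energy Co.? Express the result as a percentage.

11.2083%

Chain via Cobalt Realty LP → Larkspur Media Ltd (R2): 77% × 41% × 17% = 5.3669% of Harbor Energy Co.
Chain via Crosswind Foods Inc. → Highfield Mining NL (R2): 52% × 15% × 23% = 1.794% of Harbor Energy Co.
Chain via Northgate Ventures LLC → Redpoint Textiles S.p.A. (R2): 14% × 59% × 49% = 4.0474% of Harbor Energy Co.
Aggregating (R1): 5.3669% + 1.794% + 4.0474% = 11.2083%.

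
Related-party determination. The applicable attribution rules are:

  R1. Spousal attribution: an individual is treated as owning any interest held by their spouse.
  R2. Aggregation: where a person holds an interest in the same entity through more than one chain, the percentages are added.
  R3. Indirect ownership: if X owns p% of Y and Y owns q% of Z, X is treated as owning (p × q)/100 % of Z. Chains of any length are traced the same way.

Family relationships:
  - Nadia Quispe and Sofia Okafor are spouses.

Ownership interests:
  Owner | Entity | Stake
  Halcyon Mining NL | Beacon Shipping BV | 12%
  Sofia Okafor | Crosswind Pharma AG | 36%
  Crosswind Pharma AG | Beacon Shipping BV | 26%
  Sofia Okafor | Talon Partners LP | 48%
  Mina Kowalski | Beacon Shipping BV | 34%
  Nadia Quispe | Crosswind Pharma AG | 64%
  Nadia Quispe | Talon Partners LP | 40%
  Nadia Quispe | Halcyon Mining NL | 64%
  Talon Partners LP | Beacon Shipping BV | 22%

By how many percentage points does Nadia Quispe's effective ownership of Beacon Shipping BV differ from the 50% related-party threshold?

3.04

By spousal attribution (R1), Nadia Quispe is treated as also owning Sofia Okafor's interest in Crosswind Pharma AG, giving 64% + 36% = 100%.
By spousal attribution (R1), Nadia Quispe is treated as also owning Sofia Okafor's interest in Talon Partners LP, giving 40% + 48% = 88%.
Chain via Crosswind Pharma AG (R3): 100% × 26% = 26% of Beacon Shipping BV.
Chain via Talon Partners LP (R3): 88% × 22% = 19.36% of Beacon Shipping BV.
Chain via Halcyon Mining NL (R3): 64% × 12% = 7.68% of Beacon Shipping BV.
Aggregating (R2): 26% + 19.36% + 7.68% = 53.04%.
53.04% exceeds the 50% threshold by 3.04 percentage points.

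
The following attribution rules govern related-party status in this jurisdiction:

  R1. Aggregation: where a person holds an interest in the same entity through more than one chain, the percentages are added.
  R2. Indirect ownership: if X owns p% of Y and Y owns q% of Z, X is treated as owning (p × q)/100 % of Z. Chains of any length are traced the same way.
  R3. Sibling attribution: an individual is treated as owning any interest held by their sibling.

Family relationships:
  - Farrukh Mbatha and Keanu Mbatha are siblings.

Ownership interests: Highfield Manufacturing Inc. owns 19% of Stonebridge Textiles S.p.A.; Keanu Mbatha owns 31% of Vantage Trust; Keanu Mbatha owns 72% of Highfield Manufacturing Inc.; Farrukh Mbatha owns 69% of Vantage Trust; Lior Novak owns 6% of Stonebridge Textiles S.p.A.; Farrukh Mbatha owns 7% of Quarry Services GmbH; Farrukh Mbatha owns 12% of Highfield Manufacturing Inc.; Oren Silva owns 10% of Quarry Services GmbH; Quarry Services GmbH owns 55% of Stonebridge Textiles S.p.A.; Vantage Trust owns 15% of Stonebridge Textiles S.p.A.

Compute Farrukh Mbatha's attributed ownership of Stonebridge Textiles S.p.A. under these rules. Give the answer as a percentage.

34.81%

By sibling attribution (R3), Farrukh Mbatha is treated as also owning Keanu Mbatha's interest in Highfield Manufacturing Inc, giving 12% + 72% = 84%.
By sibling attribution (R3), Farrukh Mbatha is treated as also owning Keanu Mbatha's interest in Vantage Trust, giving 69% + 31% = 100%.
Chain via Quarry Services GmbH (R2): 7% × 55% = 3.85% of Stonebridge Textiles S.p.A.
Chain via Highfield Manufacturing Inc. (R2): 84% × 19% = 15.96% of Stonebridge Textiles S.p.A.
Chain via Vantage Trust (R2): 100% × 15% = 15% of Stonebridge Textiles S.p.A.
Aggregating (R1): 3.85% + 15.96% + 15% = 34.81%.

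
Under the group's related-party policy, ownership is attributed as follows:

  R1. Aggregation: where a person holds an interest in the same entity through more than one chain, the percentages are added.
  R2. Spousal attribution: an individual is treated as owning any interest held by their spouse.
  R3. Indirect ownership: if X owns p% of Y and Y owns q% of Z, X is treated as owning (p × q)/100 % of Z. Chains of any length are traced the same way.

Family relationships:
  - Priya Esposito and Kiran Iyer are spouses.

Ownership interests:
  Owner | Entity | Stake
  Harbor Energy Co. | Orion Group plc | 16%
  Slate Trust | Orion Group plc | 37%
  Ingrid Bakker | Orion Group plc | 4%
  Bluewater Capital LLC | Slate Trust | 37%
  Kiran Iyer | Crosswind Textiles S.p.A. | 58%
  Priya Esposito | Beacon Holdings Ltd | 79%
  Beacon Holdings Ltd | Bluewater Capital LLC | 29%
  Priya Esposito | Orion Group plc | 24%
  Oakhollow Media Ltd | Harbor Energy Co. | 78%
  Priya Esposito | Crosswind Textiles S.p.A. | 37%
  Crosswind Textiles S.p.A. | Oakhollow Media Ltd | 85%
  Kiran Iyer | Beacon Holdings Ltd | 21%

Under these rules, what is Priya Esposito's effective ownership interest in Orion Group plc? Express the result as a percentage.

By spousal attribution (R2), Priya Esposito is treated as also owning Kiran Iyer's interest in Crosswind Textiles S.p.A, giving 37% + 58% = 95%.
By spousal attribution (R2), Priya Esposito is treated as also owning Kiran Iyer's interest in Beacon Holdings Ltd, giving 79% + 21% = 100%.
Chain via Crosswind Textiles S.p.A. → Oakhollow Media Ltd → Harbor Energy Co. (R3): 95% × 85% × 78% × 16% = 10.0776% of Orion Group plc.
Chain via Beacon Holdings Ltd → Bluewater Capital LLC → Slate Trust (R3): 100% × 29% × 37% × 37% = 3.9701% of Orion Group plc.
Direct interest in Orion Group plc: 24%.
Aggregating (R1): 10.0776% + 3.9701% + 24% = 38.0477%.

38.0477%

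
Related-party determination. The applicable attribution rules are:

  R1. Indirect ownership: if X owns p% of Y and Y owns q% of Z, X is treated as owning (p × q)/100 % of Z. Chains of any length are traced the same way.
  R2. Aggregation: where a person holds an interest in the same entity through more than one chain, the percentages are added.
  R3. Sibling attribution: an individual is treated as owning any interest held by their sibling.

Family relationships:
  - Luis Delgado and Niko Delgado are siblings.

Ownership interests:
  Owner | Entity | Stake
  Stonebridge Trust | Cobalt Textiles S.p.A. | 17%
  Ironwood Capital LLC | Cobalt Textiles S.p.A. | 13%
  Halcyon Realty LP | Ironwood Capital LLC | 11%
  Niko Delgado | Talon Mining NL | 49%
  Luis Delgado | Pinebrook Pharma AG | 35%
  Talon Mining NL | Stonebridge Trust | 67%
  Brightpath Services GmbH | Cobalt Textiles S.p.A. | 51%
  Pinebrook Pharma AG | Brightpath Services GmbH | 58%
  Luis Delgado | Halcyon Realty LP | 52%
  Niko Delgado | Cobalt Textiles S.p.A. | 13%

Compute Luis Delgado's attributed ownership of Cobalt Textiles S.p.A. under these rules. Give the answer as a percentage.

29.6777%

By sibling attribution (R3), Luis Delgado is treated as owning Niko Delgado's 49% interest in Talon Mining NL.
By sibling attribution (R3), Luis Delgado is treated as owning Niko Delgado's 13% interest in Cobalt Textiles S.p.A.
Chain via Pinebrook Pharma AG → Brightpath Services GmbH (R1): 35% × 58% × 51% = 10.353% of Cobalt Textiles S.p.A.
Chain via Halcyon Realty LP → Ironwood Capital LLC (R1): 52% × 11% × 13% = 0.7436% of Cobalt Textiles S.p.A.
Chain via Talon Mining NL → Stonebridge Trust (R1): 49% × 67% × 17% = 5.5811% of Cobalt Textiles S.p.A.
Direct interest in Cobalt Textiles S.p.A: 13%.
Aggregating (R2): 10.353% + 0.7436% + 5.5811% + 13% = 29.6777%.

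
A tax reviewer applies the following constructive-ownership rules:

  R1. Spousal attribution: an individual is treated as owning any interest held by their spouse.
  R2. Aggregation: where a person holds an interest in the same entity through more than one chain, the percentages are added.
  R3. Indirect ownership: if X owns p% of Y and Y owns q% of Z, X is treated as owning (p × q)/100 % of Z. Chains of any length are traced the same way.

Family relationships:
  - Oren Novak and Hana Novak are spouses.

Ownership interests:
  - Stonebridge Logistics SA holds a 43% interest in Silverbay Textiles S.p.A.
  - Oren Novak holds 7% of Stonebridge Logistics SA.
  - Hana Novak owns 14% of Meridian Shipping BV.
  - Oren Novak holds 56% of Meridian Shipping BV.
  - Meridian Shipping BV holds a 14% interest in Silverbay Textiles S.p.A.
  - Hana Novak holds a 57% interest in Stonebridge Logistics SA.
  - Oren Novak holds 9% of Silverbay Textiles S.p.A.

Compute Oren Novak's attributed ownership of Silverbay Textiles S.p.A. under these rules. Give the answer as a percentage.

By spousal attribution (R1), Oren Novak is treated as also owning Hana Novak's interest in Stonebridge Logistics SA, giving 7% + 57% = 64%.
By spousal attribution (R1), Oren Novak is treated as also owning Hana Novak's interest in Meridian Shipping BV, giving 56% + 14% = 70%.
Chain via Stonebridge Logistics SA (R3): 64% × 43% = 27.52% of Silverbay Textiles S.p.A.
Chain via Meridian Shipping BV (R3): 70% × 14% = 9.8% of Silverbay Textiles S.p.A.
Direct interest in Silverbay Textiles S.p.A: 9%.
Aggregating (R2): 27.52% + 9.8% + 9% = 46.32%.

46.32%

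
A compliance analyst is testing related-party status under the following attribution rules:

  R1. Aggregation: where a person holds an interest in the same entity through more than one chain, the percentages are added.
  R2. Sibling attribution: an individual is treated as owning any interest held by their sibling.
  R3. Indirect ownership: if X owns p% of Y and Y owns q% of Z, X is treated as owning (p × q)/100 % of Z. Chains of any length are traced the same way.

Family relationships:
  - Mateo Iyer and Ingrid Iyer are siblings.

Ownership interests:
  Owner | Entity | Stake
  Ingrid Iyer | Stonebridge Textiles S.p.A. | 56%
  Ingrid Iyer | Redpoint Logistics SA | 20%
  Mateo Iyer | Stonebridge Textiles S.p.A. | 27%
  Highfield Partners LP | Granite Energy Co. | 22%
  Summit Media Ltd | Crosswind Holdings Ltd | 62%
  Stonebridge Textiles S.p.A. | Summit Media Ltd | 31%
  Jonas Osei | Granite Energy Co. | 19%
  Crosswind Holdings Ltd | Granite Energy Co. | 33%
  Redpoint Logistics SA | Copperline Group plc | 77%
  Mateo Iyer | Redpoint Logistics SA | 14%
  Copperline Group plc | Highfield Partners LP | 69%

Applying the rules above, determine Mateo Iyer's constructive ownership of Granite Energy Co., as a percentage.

9.238482%

By sibling attribution (R2), Mateo Iyer is treated as also owning Ingrid Iyer's interest in Redpoint Logistics SA, giving 14% + 20% = 34%.
By sibling attribution (R2), Mateo Iyer is treated as also owning Ingrid Iyer's interest in Stonebridge Textiles S.p.A, giving 27% + 56% = 83%.
Chain via Redpoint Logistics SA → Copperline Group plc → Highfield Partners LP (R3): 34% × 77% × 69% × 22% = 3.974124% of Granite Energy Co.
Chain via Stonebridge Textiles S.p.A. → Summit Media Ltd → Crosswind Holdings Ltd (R3): 83% × 31% × 62% × 33% = 5.264358% of Granite Energy Co.
Aggregating (R1): 3.974124% + 5.264358% = 9.238482%.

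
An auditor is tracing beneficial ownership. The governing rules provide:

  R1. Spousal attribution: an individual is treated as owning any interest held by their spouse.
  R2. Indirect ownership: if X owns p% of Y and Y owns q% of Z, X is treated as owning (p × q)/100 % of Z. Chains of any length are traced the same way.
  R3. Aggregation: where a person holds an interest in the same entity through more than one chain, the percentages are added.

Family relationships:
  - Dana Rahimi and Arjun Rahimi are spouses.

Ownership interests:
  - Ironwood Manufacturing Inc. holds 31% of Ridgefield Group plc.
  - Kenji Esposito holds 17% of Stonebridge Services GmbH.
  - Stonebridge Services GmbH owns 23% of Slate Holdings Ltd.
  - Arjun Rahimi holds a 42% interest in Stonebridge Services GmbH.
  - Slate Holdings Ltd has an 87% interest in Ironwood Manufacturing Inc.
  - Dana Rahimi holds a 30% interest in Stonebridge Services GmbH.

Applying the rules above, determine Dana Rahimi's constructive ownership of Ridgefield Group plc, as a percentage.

By spousal attribution (R1), Dana Rahimi is treated as also owning Arjun Rahimi's interest in Stonebridge Services GmbH, giving 30% + 42% = 72%.
Chain via Stonebridge Services GmbH → Slate Holdings Ltd → Ironwood Manufacturing Inc. (R2): 72% × 23% × 87% × 31% = 4.466232% of Ridgefield Group plc.

4.466232%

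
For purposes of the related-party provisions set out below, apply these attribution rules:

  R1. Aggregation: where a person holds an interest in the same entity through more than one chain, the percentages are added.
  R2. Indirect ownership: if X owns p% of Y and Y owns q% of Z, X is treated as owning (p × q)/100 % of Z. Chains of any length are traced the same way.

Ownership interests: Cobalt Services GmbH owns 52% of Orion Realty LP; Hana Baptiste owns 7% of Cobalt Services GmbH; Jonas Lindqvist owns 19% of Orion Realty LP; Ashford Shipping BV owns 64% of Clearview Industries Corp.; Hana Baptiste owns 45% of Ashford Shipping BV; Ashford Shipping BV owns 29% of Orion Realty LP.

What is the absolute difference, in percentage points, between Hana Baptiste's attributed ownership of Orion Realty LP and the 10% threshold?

6.69

Chain via Cobalt Services GmbH (R2): 7% × 52% = 3.64% of Orion Realty LP.
Chain via Ashford Shipping BV (R2): 45% × 29% = 13.05% of Orion Realty LP.
Aggregating (R1): 3.64% + 13.05% = 16.69%.
16.69% exceeds the 10% threshold by 6.69 percentage points.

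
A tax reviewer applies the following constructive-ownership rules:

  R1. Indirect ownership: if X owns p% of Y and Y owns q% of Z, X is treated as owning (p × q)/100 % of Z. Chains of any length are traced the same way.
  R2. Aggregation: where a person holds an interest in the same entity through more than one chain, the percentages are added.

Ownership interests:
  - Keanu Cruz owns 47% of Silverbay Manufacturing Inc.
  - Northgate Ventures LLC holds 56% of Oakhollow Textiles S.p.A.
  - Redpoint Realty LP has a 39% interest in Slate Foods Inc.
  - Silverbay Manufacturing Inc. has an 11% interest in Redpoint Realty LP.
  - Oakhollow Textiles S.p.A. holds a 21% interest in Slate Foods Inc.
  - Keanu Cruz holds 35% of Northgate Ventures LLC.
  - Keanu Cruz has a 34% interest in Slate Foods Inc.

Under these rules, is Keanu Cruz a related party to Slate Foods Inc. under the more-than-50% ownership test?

No

Chain via Northgate Ventures LLC → Oakhollow Textiles S.p.A. (R1): 35% × 56% × 21% = 4.116% of Slate Foods Inc.
Chain via Silverbay Manufacturing Inc. → Redpoint Realty LP (R1): 47% × 11% × 39% = 2.0163% of Slate Foods Inc.
Direct interest in Slate Foods Inc: 34%.
Aggregating (R2): 4.116% + 2.0163% + 34% = 40.1323%.
40.1323% does not exceed the 50% threshold, so Keanu is not a related party to Slate Foods Inc.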